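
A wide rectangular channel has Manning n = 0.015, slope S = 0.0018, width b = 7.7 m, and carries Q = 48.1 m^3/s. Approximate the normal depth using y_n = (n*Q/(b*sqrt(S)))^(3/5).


We use the wide-channel approximation y_n = (n*Q/(b*sqrt(S)))^(3/5).
sqrt(S) = sqrt(0.0018) = 0.042426.
Numerator: n*Q = 0.015 * 48.1 = 0.7215.
Denominator: b*sqrt(S) = 7.7 * 0.042426 = 0.32668.
arg = 2.2086.
y_n = 2.2086^(3/5) = 1.6087 m.

1.6087


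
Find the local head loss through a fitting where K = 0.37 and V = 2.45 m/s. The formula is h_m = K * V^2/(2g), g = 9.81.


Minor loss formula: h_m = K * V^2/(2g).
V^2 = 2.45^2 = 6.0025.
V^2/(2g) = 6.0025 / 19.62 = 0.3059 m.
h_m = 0.37 * 0.3059 = 0.1132 m.

0.1132


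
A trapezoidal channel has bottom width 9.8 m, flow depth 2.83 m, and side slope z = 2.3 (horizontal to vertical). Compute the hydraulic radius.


For a trapezoidal section with side slope z:
A = (b + z*y)*y = (9.8 + 2.3*2.83)*2.83 = 46.154 m^2.
P = b + 2*y*sqrt(1 + z^2) = 9.8 + 2*2.83*sqrt(1 + 2.3^2) = 23.995 m.
R = A/P = 46.154 / 23.995 = 1.9235 m.

1.9235


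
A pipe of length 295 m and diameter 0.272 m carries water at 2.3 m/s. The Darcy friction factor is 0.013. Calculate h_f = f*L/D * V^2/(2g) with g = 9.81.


Darcy-Weisbach equation: h_f = f * (L/D) * V^2/(2g).
f * L/D = 0.013 * 295/0.272 = 14.0993.
V^2/(2g) = 2.3^2 / (2*9.81) = 5.29 / 19.62 = 0.2696 m.
h_f = 14.0993 * 0.2696 = 3.801 m.

3.801


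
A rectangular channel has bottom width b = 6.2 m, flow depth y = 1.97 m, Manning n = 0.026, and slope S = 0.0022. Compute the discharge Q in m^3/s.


For a rectangular channel, the cross-sectional area A = b * y = 6.2 * 1.97 = 12.21 m^2.
The wetted perimeter P = b + 2y = 6.2 + 2*1.97 = 10.14 m.
Hydraulic radius R = A/P = 12.21/10.14 = 1.2045 m.
Velocity V = (1/n)*R^(2/3)*S^(1/2) = (1/0.026)*1.2045^(2/3)*0.0022^(1/2) = 2.0423 m/s.
Discharge Q = A * V = 12.21 * 2.0423 = 24.945 m^3/s.

24.945


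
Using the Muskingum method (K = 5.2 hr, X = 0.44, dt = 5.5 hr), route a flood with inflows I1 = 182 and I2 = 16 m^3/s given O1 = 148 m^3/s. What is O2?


Muskingum coefficients:
denom = 2*K*(1-X) + dt = 2*5.2*(1-0.44) + 5.5 = 11.324.
C0 = (dt - 2*K*X)/denom = (5.5 - 2*5.2*0.44)/11.324 = 0.0816.
C1 = (dt + 2*K*X)/denom = (5.5 + 2*5.2*0.44)/11.324 = 0.8898.
C2 = (2*K*(1-X) - dt)/denom = 0.0286.
O2 = C0*I2 + C1*I1 + C2*O1
   = 0.0816*16 + 0.8898*182 + 0.0286*148
   = 167.48 m^3/s.

167.48


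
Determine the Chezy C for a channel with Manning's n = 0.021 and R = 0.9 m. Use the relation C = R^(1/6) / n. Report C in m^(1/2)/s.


The Chezy coefficient relates to Manning's n through C = R^(1/6) / n.
R^(1/6) = 0.9^(1/6) = 0.982593.
C = 0.982593 / 0.021 = 46.79 m^(1/2)/s.

46.79


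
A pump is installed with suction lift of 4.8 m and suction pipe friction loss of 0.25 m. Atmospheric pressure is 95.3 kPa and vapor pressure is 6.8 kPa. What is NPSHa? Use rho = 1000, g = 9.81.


NPSHa = p_atm/(rho*g) - z_s - hf_s - p_vap/(rho*g).
p_atm/(rho*g) = 95.3*1000 / (1000*9.81) = 9.715 m.
p_vap/(rho*g) = 6.8*1000 / (1000*9.81) = 0.693 m.
NPSHa = 9.715 - 4.8 - 0.25 - 0.693
      = 3.97 m.

3.97


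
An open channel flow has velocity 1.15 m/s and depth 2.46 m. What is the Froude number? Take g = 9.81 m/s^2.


The Froude number is defined as Fr = V / sqrt(g*y).
g*y = 9.81 * 2.46 = 24.1326.
sqrt(g*y) = sqrt(24.1326) = 4.9125.
Fr = 1.15 / 4.9125 = 0.2341.

0.2341


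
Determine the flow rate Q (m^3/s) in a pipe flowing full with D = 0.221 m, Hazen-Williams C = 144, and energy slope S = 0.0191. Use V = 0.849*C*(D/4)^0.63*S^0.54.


For a full circular pipe, R = D/4 = 0.221/4 = 0.0553 m.
V = 0.849 * 144 * 0.0553^0.63 * 0.0191^0.54
  = 0.849 * 144 * 0.161313 * 0.117966
  = 2.3265 m/s.
Pipe area A = pi*D^2/4 = pi*0.221^2/4 = 0.0384 m^2.
Q = A * V = 0.0384 * 2.3265 = 0.0892 m^3/s.

0.0892


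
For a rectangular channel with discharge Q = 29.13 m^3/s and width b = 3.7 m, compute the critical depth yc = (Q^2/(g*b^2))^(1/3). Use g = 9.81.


Using yc = (Q^2 / (g * b^2))^(1/3):
Q^2 = 29.13^2 = 848.56.
g * b^2 = 9.81 * 3.7^2 = 9.81 * 13.69 = 134.3.
Q^2 / (g*b^2) = 848.56 / 134.3 = 6.3184.
yc = 6.3184^(1/3) = 1.8487 m.

1.8487


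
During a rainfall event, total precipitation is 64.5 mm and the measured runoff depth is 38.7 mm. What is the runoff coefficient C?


The runoff coefficient C = runoff depth / rainfall depth.
C = 38.7 / 64.5
  = 0.6.

0.6


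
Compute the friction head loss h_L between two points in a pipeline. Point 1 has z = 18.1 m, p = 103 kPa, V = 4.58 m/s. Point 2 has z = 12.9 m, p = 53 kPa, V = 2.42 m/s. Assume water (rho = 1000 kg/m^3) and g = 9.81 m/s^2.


Total head at each section: H = z + p/(rho*g) + V^2/(2g).
H1 = 18.1 + 103*1000/(1000*9.81) + 4.58^2/(2*9.81)
   = 18.1 + 10.499 + 1.0691
   = 29.669 m.
H2 = 12.9 + 53*1000/(1000*9.81) + 2.42^2/(2*9.81)
   = 12.9 + 5.403 + 0.2985
   = 18.601 m.
h_L = H1 - H2 = 29.669 - 18.601 = 11.067 m.

11.067


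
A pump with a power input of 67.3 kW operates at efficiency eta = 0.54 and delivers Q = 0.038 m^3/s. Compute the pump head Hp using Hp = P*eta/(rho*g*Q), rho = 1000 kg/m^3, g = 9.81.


Pump head formula: Hp = P * eta / (rho * g * Q).
Numerator: P * eta = 67.3 * 1000 * 0.54 = 36342.0 W.
Denominator: rho * g * Q = 1000 * 9.81 * 0.038 = 372.78.
Hp = 36342.0 / 372.78 = 97.49 m.

97.49


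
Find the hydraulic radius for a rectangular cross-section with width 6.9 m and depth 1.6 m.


For a rectangular section:
Flow area A = b * y = 6.9 * 1.6 = 11.04 m^2.
Wetted perimeter P = b + 2y = 6.9 + 2*1.6 = 10.1 m.
Hydraulic radius R = A/P = 11.04 / 10.1 = 1.0931 m.

1.0931


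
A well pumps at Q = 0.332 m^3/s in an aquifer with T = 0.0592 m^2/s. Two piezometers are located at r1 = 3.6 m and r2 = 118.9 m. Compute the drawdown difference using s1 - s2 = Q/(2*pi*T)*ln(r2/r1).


Thiem equation: s1 - s2 = Q/(2*pi*T) * ln(r2/r1).
ln(r2/r1) = ln(118.9/3.6) = 3.4973.
Q/(2*pi*T) = 0.332 / (2*pi*0.0592) = 0.332 / 0.372 = 0.8926.
s1 - s2 = 0.8926 * 3.4973 = 3.1216 m.

3.1216


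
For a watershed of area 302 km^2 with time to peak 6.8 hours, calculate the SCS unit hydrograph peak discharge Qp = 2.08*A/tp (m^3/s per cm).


SCS formula: Qp = 2.08 * A / tp.
Qp = 2.08 * 302 / 6.8
   = 628.16 / 6.8
   = 92.38 m^3/s per cm.

92.38


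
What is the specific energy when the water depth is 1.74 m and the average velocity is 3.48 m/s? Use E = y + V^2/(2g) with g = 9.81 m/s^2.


Specific energy E = y + V^2/(2g).
Velocity head = V^2/(2g) = 3.48^2 / (2*9.81) = 12.1104 / 19.62 = 0.6172 m.
E = 1.74 + 0.6172 = 2.3572 m.

2.3572


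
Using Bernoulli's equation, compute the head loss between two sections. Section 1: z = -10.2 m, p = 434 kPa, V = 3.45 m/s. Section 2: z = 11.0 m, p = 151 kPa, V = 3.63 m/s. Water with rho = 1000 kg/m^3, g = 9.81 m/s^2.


Total head at each section: H = z + p/(rho*g) + V^2/(2g).
H1 = -10.2 + 434*1000/(1000*9.81) + 3.45^2/(2*9.81)
   = -10.2 + 44.241 + 0.6067
   = 34.647 m.
H2 = 11.0 + 151*1000/(1000*9.81) + 3.63^2/(2*9.81)
   = 11.0 + 15.392 + 0.6716
   = 27.064 m.
h_L = H1 - H2 = 34.647 - 27.064 = 7.583 m.

7.583


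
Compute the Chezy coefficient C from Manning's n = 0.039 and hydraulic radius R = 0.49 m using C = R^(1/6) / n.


The Chezy coefficient relates to Manning's n through C = R^(1/6) / n.
R^(1/6) = 0.49^(1/6) = 0.887904.
C = 0.887904 / 0.039 = 22.77 m^(1/2)/s.

22.77


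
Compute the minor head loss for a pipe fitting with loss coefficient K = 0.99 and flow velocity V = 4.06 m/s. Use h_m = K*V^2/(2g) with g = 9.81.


Minor loss formula: h_m = K * V^2/(2g).
V^2 = 4.06^2 = 16.4836.
V^2/(2g) = 16.4836 / 19.62 = 0.8401 m.
h_m = 0.99 * 0.8401 = 0.8317 m.

0.8317


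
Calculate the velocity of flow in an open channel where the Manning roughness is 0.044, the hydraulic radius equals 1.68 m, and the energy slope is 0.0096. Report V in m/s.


Manning's equation gives V = (1/n) * R^(2/3) * S^(1/2).
First, compute R^(2/3) = 1.68^(2/3) = 1.4132.
Next, S^(1/2) = 0.0096^(1/2) = 0.09798.
Then 1/n = 1/0.044 = 22.73.
V = 22.73 * 1.4132 * 0.09798 = 3.1469 m/s.

3.1469


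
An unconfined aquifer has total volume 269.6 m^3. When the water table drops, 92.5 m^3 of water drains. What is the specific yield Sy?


Specific yield Sy = Volume drained / Total volume.
Sy = 92.5 / 269.6
   = 0.3431.

0.3431


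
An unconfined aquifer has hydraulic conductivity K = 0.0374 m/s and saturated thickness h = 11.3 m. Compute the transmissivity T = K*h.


Transmissivity is defined as T = K * h.
T = 0.0374 * 11.3
  = 0.4226 m^2/s.

0.4226


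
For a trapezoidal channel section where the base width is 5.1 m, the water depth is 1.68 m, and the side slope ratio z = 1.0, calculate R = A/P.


For a trapezoidal section with side slope z:
A = (b + z*y)*y = (5.1 + 1.0*1.68)*1.68 = 11.39 m^2.
P = b + 2*y*sqrt(1 + z^2) = 5.1 + 2*1.68*sqrt(1 + 1.0^2) = 9.852 m.
R = A/P = 11.39 / 9.852 = 1.1562 m.

1.1562


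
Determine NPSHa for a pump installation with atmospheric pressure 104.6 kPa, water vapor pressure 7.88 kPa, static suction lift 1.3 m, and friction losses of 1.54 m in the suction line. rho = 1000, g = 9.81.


NPSHa = p_atm/(rho*g) - z_s - hf_s - p_vap/(rho*g).
p_atm/(rho*g) = 104.6*1000 / (1000*9.81) = 10.663 m.
p_vap/(rho*g) = 7.88*1000 / (1000*9.81) = 0.803 m.
NPSHa = 10.663 - 1.3 - 1.54 - 0.803
      = 7.02 m.

7.02


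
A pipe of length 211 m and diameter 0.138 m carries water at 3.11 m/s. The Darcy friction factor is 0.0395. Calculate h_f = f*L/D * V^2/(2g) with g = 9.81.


Darcy-Weisbach equation: h_f = f * (L/D) * V^2/(2g).
f * L/D = 0.0395 * 211/0.138 = 60.3949.
V^2/(2g) = 3.11^2 / (2*9.81) = 9.6721 / 19.62 = 0.493 m.
h_f = 60.3949 * 0.493 = 29.773 m.

29.773


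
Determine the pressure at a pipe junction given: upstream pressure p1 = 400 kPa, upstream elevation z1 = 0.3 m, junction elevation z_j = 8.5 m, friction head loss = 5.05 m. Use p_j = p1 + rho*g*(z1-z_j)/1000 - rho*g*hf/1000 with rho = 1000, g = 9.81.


Junction pressure: p_j = p1 + rho*g*(z1 - z_j)/1000 - rho*g*hf/1000.
Elevation term = 1000*9.81*(0.3 - 8.5)/1000 = -80.442 kPa.
Friction term = 1000*9.81*5.05/1000 = 49.541 kPa.
p_j = 400 + -80.442 - 49.541 = 270.02 kPa.

270.02


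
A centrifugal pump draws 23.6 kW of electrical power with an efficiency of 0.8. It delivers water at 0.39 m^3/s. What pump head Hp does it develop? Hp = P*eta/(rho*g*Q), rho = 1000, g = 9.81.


Pump head formula: Hp = P * eta / (rho * g * Q).
Numerator: P * eta = 23.6 * 1000 * 0.8 = 18880.0 W.
Denominator: rho * g * Q = 1000 * 9.81 * 0.39 = 3825.9.
Hp = 18880.0 / 3825.9 = 4.93 m.

4.93


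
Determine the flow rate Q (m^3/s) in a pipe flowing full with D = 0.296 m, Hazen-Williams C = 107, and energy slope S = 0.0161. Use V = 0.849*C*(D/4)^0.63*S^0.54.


For a full circular pipe, R = D/4 = 0.296/4 = 0.074 m.
V = 0.849 * 107 * 0.074^0.63 * 0.0161^0.54
  = 0.849 * 107 * 0.193917 * 0.107569
  = 1.8949 m/s.
Pipe area A = pi*D^2/4 = pi*0.296^2/4 = 0.0688 m^2.
Q = A * V = 0.0688 * 1.8949 = 0.1304 m^3/s.

0.1304


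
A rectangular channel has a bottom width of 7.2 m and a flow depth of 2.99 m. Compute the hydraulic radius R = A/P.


For a rectangular section:
Flow area A = b * y = 7.2 * 2.99 = 21.53 m^2.
Wetted perimeter P = b + 2y = 7.2 + 2*2.99 = 13.18 m.
Hydraulic radius R = A/P = 21.53 / 13.18 = 1.6334 m.

1.6334


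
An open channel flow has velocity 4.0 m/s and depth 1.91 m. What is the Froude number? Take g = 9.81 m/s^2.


The Froude number is defined as Fr = V / sqrt(g*y).
g*y = 9.81 * 1.91 = 18.7371.
sqrt(g*y) = sqrt(18.7371) = 4.3286.
Fr = 4.0 / 4.3286 = 0.9241.

0.9241


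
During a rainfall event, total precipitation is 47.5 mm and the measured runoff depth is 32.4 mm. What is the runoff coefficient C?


The runoff coefficient C = runoff depth / rainfall depth.
C = 32.4 / 47.5
  = 0.6821.

0.6821


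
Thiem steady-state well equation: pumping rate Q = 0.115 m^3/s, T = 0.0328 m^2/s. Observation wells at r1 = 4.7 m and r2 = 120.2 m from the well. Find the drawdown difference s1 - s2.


Thiem equation: s1 - s2 = Q/(2*pi*T) * ln(r2/r1).
ln(r2/r1) = ln(120.2/4.7) = 3.2416.
Q/(2*pi*T) = 0.115 / (2*pi*0.0328) = 0.115 / 0.2061 = 0.558.
s1 - s2 = 0.558 * 3.2416 = 1.8089 m.

1.8089


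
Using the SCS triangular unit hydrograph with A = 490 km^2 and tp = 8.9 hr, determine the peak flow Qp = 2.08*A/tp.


SCS formula: Qp = 2.08 * A / tp.
Qp = 2.08 * 490 / 8.9
   = 1019.2 / 8.9
   = 114.52 m^3/s per cm.

114.52


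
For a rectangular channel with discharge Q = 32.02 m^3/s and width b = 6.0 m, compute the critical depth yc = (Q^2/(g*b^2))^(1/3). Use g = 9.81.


Using yc = (Q^2 / (g * b^2))^(1/3):
Q^2 = 32.02^2 = 1025.28.
g * b^2 = 9.81 * 6.0^2 = 9.81 * 36.0 = 353.16.
Q^2 / (g*b^2) = 1025.28 / 353.16 = 2.9032.
yc = 2.9032^(1/3) = 1.4266 m.

1.4266


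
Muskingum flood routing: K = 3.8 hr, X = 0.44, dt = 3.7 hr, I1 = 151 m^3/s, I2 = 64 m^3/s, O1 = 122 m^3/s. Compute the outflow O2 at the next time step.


Muskingum coefficients:
denom = 2*K*(1-X) + dt = 2*3.8*(1-0.44) + 3.7 = 7.956.
C0 = (dt - 2*K*X)/denom = (3.7 - 2*3.8*0.44)/7.956 = 0.0447.
C1 = (dt + 2*K*X)/denom = (3.7 + 2*3.8*0.44)/7.956 = 0.8854.
C2 = (2*K*(1-X) - dt)/denom = 0.0699.
O2 = C0*I2 + C1*I1 + C2*O1
   = 0.0447*64 + 0.8854*151 + 0.0699*122
   = 145.08 m^3/s.

145.08


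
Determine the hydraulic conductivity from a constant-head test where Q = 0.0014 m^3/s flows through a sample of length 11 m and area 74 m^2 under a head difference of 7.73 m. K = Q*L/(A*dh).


From K = Q*L / (A*dh):
Numerator: Q*L = 0.0014 * 11 = 0.0154.
Denominator: A*dh = 74 * 7.73 = 572.02.
K = 0.0154 / 572.02 = 2.7e-05 m/s.

2.7e-05


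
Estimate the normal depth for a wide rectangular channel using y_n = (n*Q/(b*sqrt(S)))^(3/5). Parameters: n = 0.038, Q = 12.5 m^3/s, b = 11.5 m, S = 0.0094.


We use the wide-channel approximation y_n = (n*Q/(b*sqrt(S)))^(3/5).
sqrt(S) = sqrt(0.0094) = 0.096954.
Numerator: n*Q = 0.038 * 12.5 = 0.475.
Denominator: b*sqrt(S) = 11.5 * 0.096954 = 1.114971.
arg = 0.426.
y_n = 0.426^(3/5) = 0.5993 m.

0.5993


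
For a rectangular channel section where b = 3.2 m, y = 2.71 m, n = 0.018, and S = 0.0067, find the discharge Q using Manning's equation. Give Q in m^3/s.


For a rectangular channel, the cross-sectional area A = b * y = 3.2 * 2.71 = 8.67 m^2.
The wetted perimeter P = b + 2y = 3.2 + 2*2.71 = 8.62 m.
Hydraulic radius R = A/P = 8.67/8.62 = 1.006 m.
Velocity V = (1/n)*R^(2/3)*S^(1/2) = (1/0.018)*1.006^(2/3)*0.0067^(1/2) = 4.5657 m/s.
Discharge Q = A * V = 8.67 * 4.5657 = 39.594 m^3/s.

39.594


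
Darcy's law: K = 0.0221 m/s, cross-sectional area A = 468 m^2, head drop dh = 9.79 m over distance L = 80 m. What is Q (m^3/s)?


Darcy's law: Q = K * A * i, where i = dh/L.
Hydraulic gradient i = 9.79 / 80 = 0.122375.
Q = 0.0221 * 468 * 0.122375
  = 1.2657 m^3/s.

1.2657


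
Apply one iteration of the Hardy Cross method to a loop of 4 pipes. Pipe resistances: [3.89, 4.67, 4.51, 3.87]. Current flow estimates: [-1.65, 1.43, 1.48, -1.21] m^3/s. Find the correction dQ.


Numerator terms (r*Q*|Q|): 3.89*-1.65*|-1.65| = -10.5905; 4.67*1.43*|1.43| = 9.5497; 4.51*1.48*|1.48| = 9.8787; 3.87*-1.21*|-1.21| = -5.6661.
Sum of numerator = 3.1718.
Denominator terms (r*|Q|): 3.89*|-1.65| = 6.4185; 4.67*|1.43| = 6.6781; 4.51*|1.48| = 6.6748; 3.87*|-1.21| = 4.6827.
2 * sum of denominator = 2 * 24.4541 = 48.9082.
dQ = -3.1718 / 48.9082 = -0.0649 m^3/s.

-0.0649


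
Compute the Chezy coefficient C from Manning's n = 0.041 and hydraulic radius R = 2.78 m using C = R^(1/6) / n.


The Chezy coefficient relates to Manning's n through C = R^(1/6) / n.
R^(1/6) = 2.78^(1/6) = 1.185789.
C = 1.185789 / 0.041 = 28.92 m^(1/2)/s.

28.92


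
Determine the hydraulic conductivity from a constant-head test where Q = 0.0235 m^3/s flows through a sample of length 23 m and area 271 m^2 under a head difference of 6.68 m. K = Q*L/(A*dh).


From K = Q*L / (A*dh):
Numerator: Q*L = 0.0235 * 23 = 0.5405.
Denominator: A*dh = 271 * 6.68 = 1810.28.
K = 0.5405 / 1810.28 = 0.000299 m/s.

0.000299


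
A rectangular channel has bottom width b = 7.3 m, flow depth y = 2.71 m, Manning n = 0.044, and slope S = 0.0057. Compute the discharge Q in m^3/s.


For a rectangular channel, the cross-sectional area A = b * y = 7.3 * 2.71 = 19.78 m^2.
The wetted perimeter P = b + 2y = 7.3 + 2*2.71 = 12.72 m.
Hydraulic radius R = A/P = 19.78/12.72 = 1.5553 m.
Velocity V = (1/n)*R^(2/3)*S^(1/2) = (1/0.044)*1.5553^(2/3)*0.0057^(1/2) = 2.3033 m/s.
Discharge Q = A * V = 19.78 * 2.3033 = 45.567 m^3/s.

45.567


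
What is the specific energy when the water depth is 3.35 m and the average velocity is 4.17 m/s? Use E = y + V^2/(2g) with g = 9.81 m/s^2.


Specific energy E = y + V^2/(2g).
Velocity head = V^2/(2g) = 4.17^2 / (2*9.81) = 17.3889 / 19.62 = 0.8863 m.
E = 3.35 + 0.8863 = 4.2363 m.

4.2363


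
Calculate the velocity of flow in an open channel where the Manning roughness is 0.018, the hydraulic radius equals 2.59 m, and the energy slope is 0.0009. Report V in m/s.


Manning's equation gives V = (1/n) * R^(2/3) * S^(1/2).
First, compute R^(2/3) = 2.59^(2/3) = 1.886.
Next, S^(1/2) = 0.0009^(1/2) = 0.03.
Then 1/n = 1/0.018 = 55.56.
V = 55.56 * 1.886 * 0.03 = 3.1433 m/s.

3.1433


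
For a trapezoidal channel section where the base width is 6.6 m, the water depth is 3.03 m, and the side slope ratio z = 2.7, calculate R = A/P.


For a trapezoidal section with side slope z:
A = (b + z*y)*y = (6.6 + 2.7*3.03)*3.03 = 44.786 m^2.
P = b + 2*y*sqrt(1 + z^2) = 6.6 + 2*3.03*sqrt(1 + 2.7^2) = 24.048 m.
R = A/P = 44.786 / 24.048 = 1.8624 m.

1.8624


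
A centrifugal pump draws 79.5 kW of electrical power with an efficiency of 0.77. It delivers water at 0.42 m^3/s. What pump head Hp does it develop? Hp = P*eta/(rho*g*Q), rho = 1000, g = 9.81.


Pump head formula: Hp = P * eta / (rho * g * Q).
Numerator: P * eta = 79.5 * 1000 * 0.77 = 61215.0 W.
Denominator: rho * g * Q = 1000 * 9.81 * 0.42 = 4120.2.
Hp = 61215.0 / 4120.2 = 14.86 m.

14.86


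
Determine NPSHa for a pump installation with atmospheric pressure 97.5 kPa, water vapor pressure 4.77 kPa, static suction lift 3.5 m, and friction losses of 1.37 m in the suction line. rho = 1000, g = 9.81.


NPSHa = p_atm/(rho*g) - z_s - hf_s - p_vap/(rho*g).
p_atm/(rho*g) = 97.5*1000 / (1000*9.81) = 9.939 m.
p_vap/(rho*g) = 4.77*1000 / (1000*9.81) = 0.486 m.
NPSHa = 9.939 - 3.5 - 1.37 - 0.486
      = 4.58 m.

4.58


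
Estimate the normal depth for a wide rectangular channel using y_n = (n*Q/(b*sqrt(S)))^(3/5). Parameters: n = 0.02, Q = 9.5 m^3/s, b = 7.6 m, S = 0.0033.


We use the wide-channel approximation y_n = (n*Q/(b*sqrt(S)))^(3/5).
sqrt(S) = sqrt(0.0033) = 0.057446.
Numerator: n*Q = 0.02 * 9.5 = 0.19.
Denominator: b*sqrt(S) = 7.6 * 0.057446 = 0.43659.
arg = 0.4352.
y_n = 0.4352^(3/5) = 0.607 m.

0.607


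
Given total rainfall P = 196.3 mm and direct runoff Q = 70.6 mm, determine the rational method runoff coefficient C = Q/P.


The runoff coefficient C = runoff depth / rainfall depth.
C = 70.6 / 196.3
  = 0.3597.

0.3597


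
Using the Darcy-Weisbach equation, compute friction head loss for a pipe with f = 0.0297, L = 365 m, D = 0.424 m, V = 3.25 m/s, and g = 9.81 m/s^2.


Darcy-Weisbach equation: h_f = f * (L/D) * V^2/(2g).
f * L/D = 0.0297 * 365/0.424 = 25.5672.
V^2/(2g) = 3.25^2 / (2*9.81) = 10.5625 / 19.62 = 0.5384 m.
h_f = 25.5672 * 0.5384 = 13.764 m.

13.764


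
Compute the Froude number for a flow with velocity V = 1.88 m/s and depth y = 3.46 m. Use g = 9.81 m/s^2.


The Froude number is defined as Fr = V / sqrt(g*y).
g*y = 9.81 * 3.46 = 33.9426.
sqrt(g*y) = sqrt(33.9426) = 5.826.
Fr = 1.88 / 5.826 = 0.3227.

0.3227


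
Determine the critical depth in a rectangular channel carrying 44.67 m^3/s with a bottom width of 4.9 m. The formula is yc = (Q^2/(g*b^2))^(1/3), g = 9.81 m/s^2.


Using yc = (Q^2 / (g * b^2))^(1/3):
Q^2 = 44.67^2 = 1995.41.
g * b^2 = 9.81 * 4.9^2 = 9.81 * 24.01 = 235.54.
Q^2 / (g*b^2) = 1995.41 / 235.54 = 8.4716.
yc = 8.4716^(1/3) = 2.0386 m.

2.0386


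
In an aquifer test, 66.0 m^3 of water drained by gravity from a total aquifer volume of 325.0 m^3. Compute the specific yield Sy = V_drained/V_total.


Specific yield Sy = Volume drained / Total volume.
Sy = 66.0 / 325.0
   = 0.2031.

0.2031


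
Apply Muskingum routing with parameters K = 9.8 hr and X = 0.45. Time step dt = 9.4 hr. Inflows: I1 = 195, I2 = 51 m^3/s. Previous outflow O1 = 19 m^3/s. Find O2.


Muskingum coefficients:
denom = 2*K*(1-X) + dt = 2*9.8*(1-0.45) + 9.4 = 20.18.
C0 = (dt - 2*K*X)/denom = (9.4 - 2*9.8*0.45)/20.18 = 0.0287.
C1 = (dt + 2*K*X)/denom = (9.4 + 2*9.8*0.45)/20.18 = 0.9029.
C2 = (2*K*(1-X) - dt)/denom = 0.0684.
O2 = C0*I2 + C1*I1 + C2*O1
   = 0.0287*51 + 0.9029*195 + 0.0684*19
   = 178.83 m^3/s.

178.83


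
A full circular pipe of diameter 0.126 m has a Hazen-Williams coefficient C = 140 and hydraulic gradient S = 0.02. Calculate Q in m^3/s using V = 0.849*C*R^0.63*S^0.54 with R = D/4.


For a full circular pipe, R = D/4 = 0.126/4 = 0.0315 m.
V = 0.849 * 140 * 0.0315^0.63 * 0.02^0.54
  = 0.849 * 140 * 0.113223 * 0.120936
  = 1.6275 m/s.
Pipe area A = pi*D^2/4 = pi*0.126^2/4 = 0.0125 m^2.
Q = A * V = 0.0125 * 1.6275 = 0.0203 m^3/s.

0.0203


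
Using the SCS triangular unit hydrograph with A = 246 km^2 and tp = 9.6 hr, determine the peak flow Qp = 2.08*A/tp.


SCS formula: Qp = 2.08 * A / tp.
Qp = 2.08 * 246 / 9.6
   = 511.68 / 9.6
   = 53.3 m^3/s per cm.

53.3


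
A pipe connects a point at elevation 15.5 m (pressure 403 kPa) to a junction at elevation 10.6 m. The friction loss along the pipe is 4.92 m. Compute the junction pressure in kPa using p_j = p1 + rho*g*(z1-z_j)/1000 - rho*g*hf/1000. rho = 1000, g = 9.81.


Junction pressure: p_j = p1 + rho*g*(z1 - z_j)/1000 - rho*g*hf/1000.
Elevation term = 1000*9.81*(15.5 - 10.6)/1000 = 48.069 kPa.
Friction term = 1000*9.81*4.92/1000 = 48.265 kPa.
p_j = 403 + 48.069 - 48.265 = 402.8 kPa.

402.8


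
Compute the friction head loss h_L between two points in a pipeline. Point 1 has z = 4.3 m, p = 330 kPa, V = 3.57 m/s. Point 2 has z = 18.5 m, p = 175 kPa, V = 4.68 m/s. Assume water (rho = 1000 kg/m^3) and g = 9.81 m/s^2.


Total head at each section: H = z + p/(rho*g) + V^2/(2g).
H1 = 4.3 + 330*1000/(1000*9.81) + 3.57^2/(2*9.81)
   = 4.3 + 33.639 + 0.6496
   = 38.589 m.
H2 = 18.5 + 175*1000/(1000*9.81) + 4.68^2/(2*9.81)
   = 18.5 + 17.839 + 1.1163
   = 37.455 m.
h_L = H1 - H2 = 38.589 - 37.455 = 1.133 m.

1.133


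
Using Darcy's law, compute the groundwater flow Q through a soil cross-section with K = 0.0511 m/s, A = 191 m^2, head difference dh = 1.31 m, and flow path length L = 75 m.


Darcy's law: Q = K * A * i, where i = dh/L.
Hydraulic gradient i = 1.31 / 75 = 0.017467.
Q = 0.0511 * 191 * 0.017467
  = 0.1705 m^3/s.

0.1705


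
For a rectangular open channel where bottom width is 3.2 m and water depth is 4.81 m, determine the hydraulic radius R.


For a rectangular section:
Flow area A = b * y = 3.2 * 4.81 = 15.39 m^2.
Wetted perimeter P = b + 2y = 3.2 + 2*4.81 = 12.82 m.
Hydraulic radius R = A/P = 15.39 / 12.82 = 1.2006 m.

1.2006


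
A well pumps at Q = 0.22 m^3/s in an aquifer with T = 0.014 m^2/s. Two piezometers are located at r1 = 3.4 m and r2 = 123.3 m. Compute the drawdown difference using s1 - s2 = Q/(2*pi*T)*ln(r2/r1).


Thiem equation: s1 - s2 = Q/(2*pi*T) * ln(r2/r1).
ln(r2/r1) = ln(123.3/3.4) = 3.5908.
Q/(2*pi*T) = 0.22 / (2*pi*0.014) = 0.22 / 0.088 = 2.501.
s1 - s2 = 2.501 * 3.5908 = 8.9807 m.

8.9807


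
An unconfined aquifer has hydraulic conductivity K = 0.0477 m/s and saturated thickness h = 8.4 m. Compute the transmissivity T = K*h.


Transmissivity is defined as T = K * h.
T = 0.0477 * 8.4
  = 0.4007 m^2/s.

0.4007


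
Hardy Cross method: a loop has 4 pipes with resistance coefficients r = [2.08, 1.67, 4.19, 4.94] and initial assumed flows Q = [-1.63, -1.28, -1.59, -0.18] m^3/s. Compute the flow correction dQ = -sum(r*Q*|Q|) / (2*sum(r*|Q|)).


Numerator terms (r*Q*|Q|): 2.08*-1.63*|-1.63| = -5.5264; 1.67*-1.28*|-1.28| = -2.7361; 4.19*-1.59*|-1.59| = -10.5927; 4.94*-0.18*|-0.18| = -0.1601.
Sum of numerator = -19.0153.
Denominator terms (r*|Q|): 2.08*|-1.63| = 3.3904; 1.67*|-1.28| = 2.1376; 4.19*|-1.59| = 6.6621; 4.94*|-0.18| = 0.8892.
2 * sum of denominator = 2 * 13.0793 = 26.1586.
dQ = --19.0153 / 26.1586 = 0.7269 m^3/s.

0.7269


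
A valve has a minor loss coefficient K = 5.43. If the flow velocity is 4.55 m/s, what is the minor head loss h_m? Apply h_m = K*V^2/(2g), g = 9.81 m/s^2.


Minor loss formula: h_m = K * V^2/(2g).
V^2 = 4.55^2 = 20.7025.
V^2/(2g) = 20.7025 / 19.62 = 1.0552 m.
h_m = 5.43 * 1.0552 = 5.7296 m.

5.7296


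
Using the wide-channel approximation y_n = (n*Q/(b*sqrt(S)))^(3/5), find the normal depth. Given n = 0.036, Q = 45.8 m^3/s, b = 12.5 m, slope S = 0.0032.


We use the wide-channel approximation y_n = (n*Q/(b*sqrt(S)))^(3/5).
sqrt(S) = sqrt(0.0032) = 0.056569.
Numerator: n*Q = 0.036 * 45.8 = 1.6488.
Denominator: b*sqrt(S) = 12.5 * 0.056569 = 0.707113.
arg = 2.3318.
y_n = 2.3318^(3/5) = 1.6619 m.

1.6619


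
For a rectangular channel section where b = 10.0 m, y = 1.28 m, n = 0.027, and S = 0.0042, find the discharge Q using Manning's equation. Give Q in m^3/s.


For a rectangular channel, the cross-sectional area A = b * y = 10.0 * 1.28 = 12.8 m^2.
The wetted perimeter P = b + 2y = 10.0 + 2*1.28 = 12.56 m.
Hydraulic radius R = A/P = 12.8/12.56 = 1.0191 m.
Velocity V = (1/n)*R^(2/3)*S^(1/2) = (1/0.027)*1.0191^(2/3)*0.0042^(1/2) = 2.4308 m/s.
Discharge Q = A * V = 12.8 * 2.4308 = 31.114 m^3/s.

31.114


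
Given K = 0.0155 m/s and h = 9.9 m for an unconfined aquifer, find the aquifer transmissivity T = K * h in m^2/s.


Transmissivity is defined as T = K * h.
T = 0.0155 * 9.9
  = 0.1535 m^2/s.

0.1535


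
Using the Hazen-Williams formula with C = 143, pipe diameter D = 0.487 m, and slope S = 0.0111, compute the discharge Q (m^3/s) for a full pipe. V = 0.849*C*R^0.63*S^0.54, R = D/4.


For a full circular pipe, R = D/4 = 0.487/4 = 0.1217 m.
V = 0.849 * 143 * 0.1217^0.63 * 0.0111^0.54
  = 0.849 * 143 * 0.265366 * 0.087998
  = 2.8351 m/s.
Pipe area A = pi*D^2/4 = pi*0.487^2/4 = 0.1863 m^2.
Q = A * V = 0.1863 * 2.8351 = 0.5281 m^3/s.

0.5281


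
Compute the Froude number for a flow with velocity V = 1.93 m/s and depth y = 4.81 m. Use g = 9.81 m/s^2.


The Froude number is defined as Fr = V / sqrt(g*y).
g*y = 9.81 * 4.81 = 47.1861.
sqrt(g*y) = sqrt(47.1861) = 6.8692.
Fr = 1.93 / 6.8692 = 0.281.

0.281


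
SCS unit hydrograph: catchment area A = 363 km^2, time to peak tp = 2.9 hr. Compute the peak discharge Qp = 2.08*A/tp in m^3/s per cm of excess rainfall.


SCS formula: Qp = 2.08 * A / tp.
Qp = 2.08 * 363 / 2.9
   = 755.04 / 2.9
   = 260.36 m^3/s per cm.

260.36


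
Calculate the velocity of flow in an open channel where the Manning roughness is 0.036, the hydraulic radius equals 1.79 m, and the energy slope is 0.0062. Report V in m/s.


Manning's equation gives V = (1/n) * R^(2/3) * S^(1/2).
First, compute R^(2/3) = 1.79^(2/3) = 1.4742.
Next, S^(1/2) = 0.0062^(1/2) = 0.07874.
Then 1/n = 1/0.036 = 27.78.
V = 27.78 * 1.4742 * 0.07874 = 3.2245 m/s.

3.2245


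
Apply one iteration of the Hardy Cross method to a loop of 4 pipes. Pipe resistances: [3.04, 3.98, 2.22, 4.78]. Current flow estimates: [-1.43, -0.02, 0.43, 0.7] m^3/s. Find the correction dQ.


Numerator terms (r*Q*|Q|): 3.04*-1.43*|-1.43| = -6.2165; 3.98*-0.02*|-0.02| = -0.0016; 2.22*0.43*|0.43| = 0.4105; 4.78*0.7*|0.7| = 2.3422.
Sum of numerator = -3.4654.
Denominator terms (r*|Q|): 3.04*|-1.43| = 4.3472; 3.98*|-0.02| = 0.0796; 2.22*|0.43| = 0.9546; 4.78*|0.7| = 3.346.
2 * sum of denominator = 2 * 8.7274 = 17.4548.
dQ = --3.4654 / 17.4548 = 0.1985 m^3/s.

0.1985


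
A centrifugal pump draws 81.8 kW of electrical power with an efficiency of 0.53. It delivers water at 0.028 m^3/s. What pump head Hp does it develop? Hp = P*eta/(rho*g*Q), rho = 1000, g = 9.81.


Pump head formula: Hp = P * eta / (rho * g * Q).
Numerator: P * eta = 81.8 * 1000 * 0.53 = 43354.0 W.
Denominator: rho * g * Q = 1000 * 9.81 * 0.028 = 274.68.
Hp = 43354.0 / 274.68 = 157.83 m.

157.83


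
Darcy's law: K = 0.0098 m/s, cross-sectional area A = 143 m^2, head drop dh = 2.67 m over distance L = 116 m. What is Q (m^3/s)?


Darcy's law: Q = K * A * i, where i = dh/L.
Hydraulic gradient i = 2.67 / 116 = 0.023017.
Q = 0.0098 * 143 * 0.023017
  = 0.0323 m^3/s.

0.0323


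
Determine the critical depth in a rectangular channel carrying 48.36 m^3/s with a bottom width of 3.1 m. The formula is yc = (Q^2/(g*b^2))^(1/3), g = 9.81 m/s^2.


Using yc = (Q^2 / (g * b^2))^(1/3):
Q^2 = 48.36^2 = 2338.69.
g * b^2 = 9.81 * 3.1^2 = 9.81 * 9.61 = 94.27.
Q^2 / (g*b^2) = 2338.69 / 94.27 = 24.8084.
yc = 24.8084^(1/3) = 2.9165 m.

2.9165


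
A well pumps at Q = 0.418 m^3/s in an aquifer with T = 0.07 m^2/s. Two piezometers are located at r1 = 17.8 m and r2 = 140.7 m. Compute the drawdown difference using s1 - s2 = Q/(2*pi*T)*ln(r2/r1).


Thiem equation: s1 - s2 = Q/(2*pi*T) * ln(r2/r1).
ln(r2/r1) = ln(140.7/17.8) = 2.0674.
Q/(2*pi*T) = 0.418 / (2*pi*0.07) = 0.418 / 0.4398 = 0.9504.
s1 - s2 = 0.9504 * 2.0674 = 1.9649 m.

1.9649


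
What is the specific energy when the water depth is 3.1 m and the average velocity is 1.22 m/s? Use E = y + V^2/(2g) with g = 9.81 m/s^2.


Specific energy E = y + V^2/(2g).
Velocity head = V^2/(2g) = 1.22^2 / (2*9.81) = 1.4884 / 19.62 = 0.0759 m.
E = 3.1 + 0.0759 = 3.1759 m.

3.1759


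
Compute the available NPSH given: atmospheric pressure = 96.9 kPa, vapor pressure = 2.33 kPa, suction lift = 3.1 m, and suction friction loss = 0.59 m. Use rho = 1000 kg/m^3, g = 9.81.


NPSHa = p_atm/(rho*g) - z_s - hf_s - p_vap/(rho*g).
p_atm/(rho*g) = 96.9*1000 / (1000*9.81) = 9.878 m.
p_vap/(rho*g) = 2.33*1000 / (1000*9.81) = 0.238 m.
NPSHa = 9.878 - 3.1 - 0.59 - 0.238
      = 5.95 m.

5.95


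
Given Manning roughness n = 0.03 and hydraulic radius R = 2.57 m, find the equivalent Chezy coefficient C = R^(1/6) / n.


The Chezy coefficient relates to Manning's n through C = R^(1/6) / n.
R^(1/6) = 2.57^(1/6) = 1.170367.
C = 1.170367 / 0.03 = 39.01 m^(1/2)/s.

39.01


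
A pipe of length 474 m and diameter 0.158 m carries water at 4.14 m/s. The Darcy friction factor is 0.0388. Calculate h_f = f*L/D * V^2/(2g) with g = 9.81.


Darcy-Weisbach equation: h_f = f * (L/D) * V^2/(2g).
f * L/D = 0.0388 * 474/0.158 = 116.4.
V^2/(2g) = 4.14^2 / (2*9.81) = 17.1396 / 19.62 = 0.8736 m.
h_f = 116.4 * 0.8736 = 101.684 m.

101.684


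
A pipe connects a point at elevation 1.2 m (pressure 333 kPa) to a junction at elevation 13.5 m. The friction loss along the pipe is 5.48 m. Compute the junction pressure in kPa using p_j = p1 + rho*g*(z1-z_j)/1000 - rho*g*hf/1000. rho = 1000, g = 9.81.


Junction pressure: p_j = p1 + rho*g*(z1 - z_j)/1000 - rho*g*hf/1000.
Elevation term = 1000*9.81*(1.2 - 13.5)/1000 = -120.663 kPa.
Friction term = 1000*9.81*5.48/1000 = 53.759 kPa.
p_j = 333 + -120.663 - 53.759 = 158.58 kPa.

158.58


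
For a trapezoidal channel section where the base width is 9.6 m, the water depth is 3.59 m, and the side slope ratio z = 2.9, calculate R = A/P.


For a trapezoidal section with side slope z:
A = (b + z*y)*y = (9.6 + 2.9*3.59)*3.59 = 71.839 m^2.
P = b + 2*y*sqrt(1 + z^2) = 9.6 + 2*3.59*sqrt(1 + 2.9^2) = 31.625 m.
R = A/P = 71.839 / 31.625 = 2.2716 m.

2.2716


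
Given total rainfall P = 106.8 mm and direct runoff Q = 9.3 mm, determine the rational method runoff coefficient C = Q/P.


The runoff coefficient C = runoff depth / rainfall depth.
C = 9.3 / 106.8
  = 0.0871.

0.0871


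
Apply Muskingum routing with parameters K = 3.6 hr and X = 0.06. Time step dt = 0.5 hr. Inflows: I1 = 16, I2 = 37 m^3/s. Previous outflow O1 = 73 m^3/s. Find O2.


Muskingum coefficients:
denom = 2*K*(1-X) + dt = 2*3.6*(1-0.06) + 0.5 = 7.268.
C0 = (dt - 2*K*X)/denom = (0.5 - 2*3.6*0.06)/7.268 = 0.0094.
C1 = (dt + 2*K*X)/denom = (0.5 + 2*3.6*0.06)/7.268 = 0.1282.
C2 = (2*K*(1-X) - dt)/denom = 0.8624.
O2 = C0*I2 + C1*I1 + C2*O1
   = 0.0094*37 + 0.1282*16 + 0.8624*73
   = 65.35 m^3/s.

65.35


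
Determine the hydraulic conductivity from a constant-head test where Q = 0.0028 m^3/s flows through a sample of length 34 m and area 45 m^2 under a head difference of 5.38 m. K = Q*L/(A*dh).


From K = Q*L / (A*dh):
Numerator: Q*L = 0.0028 * 34 = 0.0952.
Denominator: A*dh = 45 * 5.38 = 242.1.
K = 0.0952 / 242.1 = 0.000393 m/s.

0.000393


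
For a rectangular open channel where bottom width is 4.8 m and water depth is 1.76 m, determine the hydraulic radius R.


For a rectangular section:
Flow area A = b * y = 4.8 * 1.76 = 8.45 m^2.
Wetted perimeter P = b + 2y = 4.8 + 2*1.76 = 8.32 m.
Hydraulic radius R = A/P = 8.45 / 8.32 = 1.0154 m.

1.0154


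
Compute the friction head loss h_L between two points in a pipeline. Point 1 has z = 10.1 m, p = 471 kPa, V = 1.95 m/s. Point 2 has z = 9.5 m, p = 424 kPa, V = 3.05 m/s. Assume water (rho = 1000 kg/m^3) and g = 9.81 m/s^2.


Total head at each section: H = z + p/(rho*g) + V^2/(2g).
H1 = 10.1 + 471*1000/(1000*9.81) + 1.95^2/(2*9.81)
   = 10.1 + 48.012 + 0.1938
   = 58.306 m.
H2 = 9.5 + 424*1000/(1000*9.81) + 3.05^2/(2*9.81)
   = 9.5 + 43.221 + 0.4741
   = 53.195 m.
h_L = H1 - H2 = 58.306 - 53.195 = 5.111 m.

5.111


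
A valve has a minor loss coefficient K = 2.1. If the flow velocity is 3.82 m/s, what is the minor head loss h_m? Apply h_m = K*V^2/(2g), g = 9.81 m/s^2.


Minor loss formula: h_m = K * V^2/(2g).
V^2 = 3.82^2 = 14.5924.
V^2/(2g) = 14.5924 / 19.62 = 0.7438 m.
h_m = 2.1 * 0.7438 = 1.5619 m.

1.5619


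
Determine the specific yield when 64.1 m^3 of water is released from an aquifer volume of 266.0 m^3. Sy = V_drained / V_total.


Specific yield Sy = Volume drained / Total volume.
Sy = 64.1 / 266.0
   = 0.241.

0.241


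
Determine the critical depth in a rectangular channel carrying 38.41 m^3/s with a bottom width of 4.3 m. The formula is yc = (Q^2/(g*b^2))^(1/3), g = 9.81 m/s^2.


Using yc = (Q^2 / (g * b^2))^(1/3):
Q^2 = 38.41^2 = 1475.33.
g * b^2 = 9.81 * 4.3^2 = 9.81 * 18.49 = 181.39.
Q^2 / (g*b^2) = 1475.33 / 181.39 = 8.1335.
yc = 8.1335^(1/3) = 2.0111 m.

2.0111


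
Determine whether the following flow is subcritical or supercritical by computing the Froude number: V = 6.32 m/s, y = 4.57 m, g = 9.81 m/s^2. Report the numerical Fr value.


The Froude number is defined as Fr = V / sqrt(g*y).
g*y = 9.81 * 4.57 = 44.8317.
sqrt(g*y) = sqrt(44.8317) = 6.6956.
Fr = 6.32 / 6.6956 = 0.9439.
Since Fr < 1, the flow is subcritical.

0.9439


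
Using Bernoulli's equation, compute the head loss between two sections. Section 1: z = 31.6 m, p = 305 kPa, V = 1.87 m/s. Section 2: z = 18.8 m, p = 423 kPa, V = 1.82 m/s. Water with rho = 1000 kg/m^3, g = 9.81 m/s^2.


Total head at each section: H = z + p/(rho*g) + V^2/(2g).
H1 = 31.6 + 305*1000/(1000*9.81) + 1.87^2/(2*9.81)
   = 31.6 + 31.091 + 0.1782
   = 62.869 m.
H2 = 18.8 + 423*1000/(1000*9.81) + 1.82^2/(2*9.81)
   = 18.8 + 43.119 + 0.1688
   = 62.088 m.
h_L = H1 - H2 = 62.869 - 62.088 = 0.781 m.

0.781


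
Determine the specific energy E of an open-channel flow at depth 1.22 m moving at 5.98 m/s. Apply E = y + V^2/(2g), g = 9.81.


Specific energy E = y + V^2/(2g).
Velocity head = V^2/(2g) = 5.98^2 / (2*9.81) = 35.7604 / 19.62 = 1.8227 m.
E = 1.22 + 1.8227 = 3.0427 m.

3.0427


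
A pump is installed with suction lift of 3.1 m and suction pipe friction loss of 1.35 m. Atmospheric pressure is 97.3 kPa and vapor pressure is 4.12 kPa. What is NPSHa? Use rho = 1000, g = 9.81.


NPSHa = p_atm/(rho*g) - z_s - hf_s - p_vap/(rho*g).
p_atm/(rho*g) = 97.3*1000 / (1000*9.81) = 9.918 m.
p_vap/(rho*g) = 4.12*1000 / (1000*9.81) = 0.42 m.
NPSHa = 9.918 - 3.1 - 1.35 - 0.42
      = 5.05 m.

5.05


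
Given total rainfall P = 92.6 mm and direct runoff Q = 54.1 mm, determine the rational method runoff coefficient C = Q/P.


The runoff coefficient C = runoff depth / rainfall depth.
C = 54.1 / 92.6
  = 0.5842.

0.5842


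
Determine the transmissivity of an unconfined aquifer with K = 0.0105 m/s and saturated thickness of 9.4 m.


Transmissivity is defined as T = K * h.
T = 0.0105 * 9.4
  = 0.0987 m^2/s.

0.0987


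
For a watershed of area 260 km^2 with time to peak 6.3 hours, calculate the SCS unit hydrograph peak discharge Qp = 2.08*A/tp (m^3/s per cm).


SCS formula: Qp = 2.08 * A / tp.
Qp = 2.08 * 260 / 6.3
   = 540.8 / 6.3
   = 85.84 m^3/s per cm.

85.84


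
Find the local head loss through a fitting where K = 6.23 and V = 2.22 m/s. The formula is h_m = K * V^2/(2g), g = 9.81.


Minor loss formula: h_m = K * V^2/(2g).
V^2 = 2.22^2 = 4.9284.
V^2/(2g) = 4.9284 / 19.62 = 0.2512 m.
h_m = 6.23 * 0.2512 = 1.5649 m.

1.5649


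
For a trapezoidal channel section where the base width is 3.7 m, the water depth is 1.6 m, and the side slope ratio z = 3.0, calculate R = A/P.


For a trapezoidal section with side slope z:
A = (b + z*y)*y = (3.7 + 3.0*1.6)*1.6 = 13.6 m^2.
P = b + 2*y*sqrt(1 + z^2) = 3.7 + 2*1.6*sqrt(1 + 3.0^2) = 13.819 m.
R = A/P = 13.6 / 13.819 = 0.9841 m.

0.9841


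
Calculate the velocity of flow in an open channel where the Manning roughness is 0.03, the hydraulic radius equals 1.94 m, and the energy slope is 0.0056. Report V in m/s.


Manning's equation gives V = (1/n) * R^(2/3) * S^(1/2).
First, compute R^(2/3) = 1.94^(2/3) = 1.5555.
Next, S^(1/2) = 0.0056^(1/2) = 0.074833.
Then 1/n = 1/0.03 = 33.33.
V = 33.33 * 1.5555 * 0.074833 = 3.8801 m/s.

3.8801


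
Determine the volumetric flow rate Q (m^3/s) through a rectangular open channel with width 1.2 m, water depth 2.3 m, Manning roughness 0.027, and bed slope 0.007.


For a rectangular channel, the cross-sectional area A = b * y = 1.2 * 2.3 = 2.76 m^2.
The wetted perimeter P = b + 2y = 1.2 + 2*2.3 = 5.8 m.
Hydraulic radius R = A/P = 2.76/5.8 = 0.4759 m.
Velocity V = (1/n)*R^(2/3)*S^(1/2) = (1/0.027)*0.4759^(2/3)*0.007^(1/2) = 1.8887 m/s.
Discharge Q = A * V = 2.76 * 1.8887 = 5.213 m^3/s.

5.213


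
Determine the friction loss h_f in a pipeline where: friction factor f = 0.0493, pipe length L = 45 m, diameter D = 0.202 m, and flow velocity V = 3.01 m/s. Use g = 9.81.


Darcy-Weisbach equation: h_f = f * (L/D) * V^2/(2g).
f * L/D = 0.0493 * 45/0.202 = 10.9827.
V^2/(2g) = 3.01^2 / (2*9.81) = 9.0601 / 19.62 = 0.4618 m.
h_f = 10.9827 * 0.4618 = 5.072 m.

5.072


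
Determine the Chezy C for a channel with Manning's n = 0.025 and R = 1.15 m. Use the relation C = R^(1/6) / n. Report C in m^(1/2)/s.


The Chezy coefficient relates to Manning's n through C = R^(1/6) / n.
R^(1/6) = 1.15^(1/6) = 1.023567.
C = 1.023567 / 0.025 = 40.94 m^(1/2)/s.

40.94


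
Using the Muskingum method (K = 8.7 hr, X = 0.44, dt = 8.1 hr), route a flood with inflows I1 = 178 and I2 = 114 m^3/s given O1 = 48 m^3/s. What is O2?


Muskingum coefficients:
denom = 2*K*(1-X) + dt = 2*8.7*(1-0.44) + 8.1 = 17.844.
C0 = (dt - 2*K*X)/denom = (8.1 - 2*8.7*0.44)/17.844 = 0.0249.
C1 = (dt + 2*K*X)/denom = (8.1 + 2*8.7*0.44)/17.844 = 0.883.
C2 = (2*K*(1-X) - dt)/denom = 0.0921.
O2 = C0*I2 + C1*I1 + C2*O1
   = 0.0249*114 + 0.883*178 + 0.0921*48
   = 164.43 m^3/s.

164.43


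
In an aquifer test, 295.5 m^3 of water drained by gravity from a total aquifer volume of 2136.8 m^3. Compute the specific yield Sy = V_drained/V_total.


Specific yield Sy = Volume drained / Total volume.
Sy = 295.5 / 2136.8
   = 0.1383.

0.1383


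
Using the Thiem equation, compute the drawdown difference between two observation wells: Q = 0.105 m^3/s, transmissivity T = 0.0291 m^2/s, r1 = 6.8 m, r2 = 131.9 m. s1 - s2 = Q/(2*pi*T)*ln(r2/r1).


Thiem equation: s1 - s2 = Q/(2*pi*T) * ln(r2/r1).
ln(r2/r1) = ln(131.9/6.8) = 2.9651.
Q/(2*pi*T) = 0.105 / (2*pi*0.0291) = 0.105 / 0.1828 = 0.5743.
s1 - s2 = 0.5743 * 2.9651 = 1.7028 m.

1.7028
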